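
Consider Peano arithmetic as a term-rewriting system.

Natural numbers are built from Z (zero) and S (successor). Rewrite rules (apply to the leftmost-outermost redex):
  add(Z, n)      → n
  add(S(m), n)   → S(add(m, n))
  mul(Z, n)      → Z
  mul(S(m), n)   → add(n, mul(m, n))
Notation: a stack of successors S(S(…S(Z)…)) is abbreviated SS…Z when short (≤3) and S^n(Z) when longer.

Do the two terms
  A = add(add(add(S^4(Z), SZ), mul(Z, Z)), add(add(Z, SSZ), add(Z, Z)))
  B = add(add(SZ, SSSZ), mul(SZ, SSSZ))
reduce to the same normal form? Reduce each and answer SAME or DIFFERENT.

Answer: SAME — A ⇓ S^7(Z), B ⇓ S^7(Z)

Reduction:
Term A:
  start: add(add(add(S^4(Z), SZ), mul(Z, Z)), add(add(Z, SSZ), add(Z, Z)))
  [1] add(add(S(add(SSSZ, SZ)), mul(Z, Z)), add(add(Z, SSZ), add(Z, Z)))
  [2] add(S(add(add(SSSZ, SZ), mul(Z, Z))), add(add(Z, SSZ), add(Z, Z)))
  [3] S(add(add(add(SSSZ, SZ), mul(Z, Z)), add(add(Z, SSZ), add(Z, Z))))
  [4] S(add(add(S(add(SSZ, SZ)), mul(Z, Z)), add(add(Z, SSZ), add(Z, Z))))
  [5] S(add(S(add(add(SSZ, SZ), mul(Z, Z))), add(add(Z, SSZ), add(Z, Z))))
  [6] S(S(add(add(add(SSZ, SZ), mul(Z, Z)), add(add(Z, SSZ), add(Z, Z)))))
  [7] S(S(add(add(S(add(SZ, SZ)), mul(Z, Z)), add(add(Z, SSZ), add(Z, Z)))))
  [8] S(S(add(S(add(add(SZ, SZ), mul(Z, Z))), add(add(Z, SSZ), add(Z, Z)))))
  [9] S(S(S(add(add(add(SZ, SZ), mul(Z, Z)), add(add(Z, SSZ), add(Z, Z))))))
  [10] S(S(S(add(add(S(add(Z, SZ)), mul(Z, Z)), add(add(Z, SSZ), add(Z, Z))))))
  [11] S(S(S(add(S(add(add(Z, SZ), mul(Z, Z))), add(add(Z, SSZ), add(Z, Z))))))
  [12] S(S(S(S(add(add(add(Z, SZ), mul(Z, Z)), add(add(Z, SSZ), add(Z, Z)))))))
  [13] S(S(S(S(add(add(SZ, mul(Z, Z)), add(add(Z, SSZ), add(Z, Z)))))))
  [14] S(S(S(S(add(S(add(Z, mul(Z, Z))), add(add(Z, SSZ), add(Z, Z)))))))
  [15] S(S(S(S(S(add(add(Z, mul(Z, Z)), add(add(Z, SSZ), add(Z, Z))))))))
  [16] S(S(S(S(S(add(mul(Z, Z), add(add(Z, SSZ), add(Z, Z))))))))
  [17] S(S(S(S(S(add(Z, add(add(Z, SSZ), add(Z, Z))))))))
  [18] S(S(S(S(S(add(add(Z, SSZ), add(Z, Z)))))))
  [19] S(S(S(S(S(add(SSZ, add(Z, Z)))))))
  [20] S(S(S(S(S(S(add(SZ, add(Z, Z))))))))
  [21] S(S(S(S(S(S(S(add(Z, add(Z, Z)))))))))
  [22] S(S(S(S(S(S(S(add(Z, Z))))))))
  [23] S^7(Z)

Term B:
  start: add(add(SZ, SSSZ), mul(SZ, SSSZ))
  [1] add(S(add(Z, SSSZ)), mul(SZ, SSSZ))
  [2] S(add(add(Z, SSSZ), mul(SZ, SSSZ)))
  [3] S(add(SSSZ, mul(SZ, SSSZ)))
  [4] S(S(add(SSZ, mul(SZ, SSSZ))))
  [5] S(S(S(add(SZ, mul(SZ, SSSZ)))))
  [6] S(S(S(S(add(Z, mul(SZ, SSSZ))))))
  [7] S(S(S(S(mul(SZ, SSSZ)))))
  [8] S(S(S(S(add(SSSZ, mul(Z, SSSZ))))))
  [9] S(S(S(S(S(add(SSZ, mul(Z, SSSZ)))))))
  [10] S(S(S(S(S(S(add(SZ, mul(Z, SSSZ))))))))
  [11] S(S(S(S(S(S(S(add(Z, mul(Z, SSSZ)))))))))
  [12] S(S(S(S(S(S(S(mul(Z, SSSZ))))))))
  [13] S^7(Z)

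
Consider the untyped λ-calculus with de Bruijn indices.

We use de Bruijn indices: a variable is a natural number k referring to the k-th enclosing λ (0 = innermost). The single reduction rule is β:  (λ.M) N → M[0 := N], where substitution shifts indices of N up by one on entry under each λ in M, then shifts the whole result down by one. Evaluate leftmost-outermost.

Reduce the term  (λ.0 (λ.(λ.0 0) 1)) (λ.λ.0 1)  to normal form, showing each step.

Answer: normal form = λ.0 (λ.λ.0 (λ.λ.0 1))  (in 4 steps)

Working:
  start: (λ.0 (λ.(λ.0 0) 1)) (λ.λ.0 1)
  [1] (λ.λ.0 1) (λ.(λ.0 0) (λ.λ.0 1))
  [2] λ.0 (λ.(λ.0 0) (λ.λ.0 1))
  [3] λ.0 (λ.(λ.λ.0 1) (λ.λ.0 1))
  [4] λ.0 (λ.λ.0 (λ.λ.0 1))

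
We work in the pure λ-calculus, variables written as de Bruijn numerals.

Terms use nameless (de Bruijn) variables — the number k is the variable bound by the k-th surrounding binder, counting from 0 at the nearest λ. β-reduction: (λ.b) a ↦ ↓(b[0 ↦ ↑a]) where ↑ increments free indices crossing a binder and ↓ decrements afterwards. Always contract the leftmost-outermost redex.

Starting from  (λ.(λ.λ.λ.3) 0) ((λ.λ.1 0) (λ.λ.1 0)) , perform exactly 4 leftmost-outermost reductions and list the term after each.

Answer: after 4 steps: λ.λ.λ.λ.1 0

Derivation:
  start: (λ.(λ.λ.λ.3) 0) ((λ.λ.1 0) (λ.λ.1 0))
  [1] (λ.λ.λ.(λ.λ.1 0) (λ.λ.1 0)) ((λ.λ.1 0) (λ.λ.1 0))
  [2] λ.λ.(λ.λ.1 0) (λ.λ.1 0)
  [3] λ.λ.λ.(λ.λ.1 0) 0
  [4] λ.λ.λ.λ.1 0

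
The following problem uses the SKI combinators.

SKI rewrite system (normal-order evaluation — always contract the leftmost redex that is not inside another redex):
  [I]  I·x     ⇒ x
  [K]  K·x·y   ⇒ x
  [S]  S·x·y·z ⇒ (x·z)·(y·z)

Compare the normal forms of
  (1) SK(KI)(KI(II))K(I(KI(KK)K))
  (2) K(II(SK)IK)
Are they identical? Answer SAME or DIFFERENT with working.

Answer: SAME — A ⇓ KK, B ⇓ KK

Reduction:
Term A:
  start: SK(KI)(KI(II))K(I(KI(KK)K))
  [1] K(KI(II))(KI(KI(II)))K(I(KI(KK)K))
  [2] KI(II)K(I(KI(KK)K))
  [3] IK(I(KI(KK)K))
  [4] K(I(KI(KK)K))
  [5] K(KI(KK)K)
  [6] K(IK)
  [7] KK

Term B:
  start: K(II(SK)IK)
  [1] K(I(SK)IK)
  [2] K(SKIK)
  [3] K(KK(IK))
  [4] KK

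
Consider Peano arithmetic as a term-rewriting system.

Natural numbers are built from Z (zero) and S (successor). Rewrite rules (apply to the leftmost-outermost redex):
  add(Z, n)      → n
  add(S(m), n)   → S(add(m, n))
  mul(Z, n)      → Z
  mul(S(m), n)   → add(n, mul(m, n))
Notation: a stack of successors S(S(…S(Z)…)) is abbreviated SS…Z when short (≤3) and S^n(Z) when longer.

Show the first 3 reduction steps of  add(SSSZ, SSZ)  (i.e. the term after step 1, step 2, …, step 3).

  start: add(SSSZ, SSZ)
  [1] S(add(SSZ, SSZ))
  [2] S(S(add(SZ, SSZ)))
  [3] S(S(S(add(Z, SSZ))))

Answer: after 3 steps: S(S(S(add(Z, SSZ))))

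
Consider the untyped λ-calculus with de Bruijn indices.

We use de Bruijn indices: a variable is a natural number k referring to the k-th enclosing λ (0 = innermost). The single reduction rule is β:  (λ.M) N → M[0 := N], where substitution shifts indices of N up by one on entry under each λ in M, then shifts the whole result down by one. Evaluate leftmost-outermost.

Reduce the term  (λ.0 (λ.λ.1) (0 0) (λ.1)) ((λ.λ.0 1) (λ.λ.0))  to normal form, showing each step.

  start: (λ.0 (λ.λ.1) (0 0) (λ.1)) ((λ.λ.0 1) (λ.λ.0))
  →1  (λ.λ.0 1) (λ.λ.0) (λ.λ.1) ((λ.λ.0 1) (λ.λ.0) ((λ.λ.0 1) (λ.λ.0))) (λ.(λ.λ.0 1) (λ.λ.0))
  →2  (λ.0 (λ.λ.0)) (λ.λ.1) ((λ.λ.0 1) (λ.λ.0) ((λ.λ.0 1) (λ.λ.0))) (λ.(λ.λ.0 1) (λ.λ.0))
  →3  (λ.λ.1) (λ.λ.0) ((λ.λ.0 1) (λ.λ.0) ((λ.λ.0 1) (λ.λ.0))) (λ.(λ.λ.0 1) (λ.λ.0))
  →4  (λ.λ.λ.0) ((λ.λ.0 1) (λ.λ.0) ((λ.λ.0 1) (λ.λ.0))) (λ.(λ.λ.0 1) (λ.λ.0))
  →5  (λ.λ.0) (λ.(λ.λ.0 1) (λ.λ.0))
  →6  λ.0

Answer: normal form = λ.0  (in 6 steps)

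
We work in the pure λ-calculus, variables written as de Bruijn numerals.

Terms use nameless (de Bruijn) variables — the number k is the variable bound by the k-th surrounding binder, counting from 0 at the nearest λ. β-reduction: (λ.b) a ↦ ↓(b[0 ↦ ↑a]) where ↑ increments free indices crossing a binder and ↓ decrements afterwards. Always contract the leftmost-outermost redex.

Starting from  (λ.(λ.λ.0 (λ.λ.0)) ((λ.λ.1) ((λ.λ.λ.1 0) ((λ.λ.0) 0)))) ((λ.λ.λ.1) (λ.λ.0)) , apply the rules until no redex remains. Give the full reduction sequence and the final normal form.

Answer: normal form = λ.0 (λ.λ.0)  (in 2 steps)

Reduction:
  start: (λ.(λ.λ.0 (λ.λ.0)) ((λ.λ.1) ((λ.λ.λ.1 0) ((λ.λ.0) 0)))) ((λ.λ.λ.1) (λ.λ.0))
  →1  (λ.λ.0 (λ.λ.0)) ((λ.λ.1) ((λ.λ.λ.1 0) ((λ.λ.0) ((λ.λ.λ.1) (λ.λ.0)))))
  →2  λ.0 (λ.λ.0)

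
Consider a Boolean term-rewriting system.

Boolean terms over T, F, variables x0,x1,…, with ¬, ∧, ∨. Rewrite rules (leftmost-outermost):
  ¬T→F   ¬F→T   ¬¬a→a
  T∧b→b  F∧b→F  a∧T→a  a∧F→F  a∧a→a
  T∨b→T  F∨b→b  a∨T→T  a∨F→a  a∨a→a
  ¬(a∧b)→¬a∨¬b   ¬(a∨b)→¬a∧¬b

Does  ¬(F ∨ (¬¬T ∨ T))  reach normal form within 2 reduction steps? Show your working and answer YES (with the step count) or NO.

  start: ¬(F ∨ (¬¬T ∨ T))
  →1  ¬F ∧ ¬(¬¬T ∨ T)
  →2  T ∧ ¬(¬¬T ∨ T)

Answer: NO — after 2 steps the term is T ∧ ¬(¬¬T ∨ T), not yet normal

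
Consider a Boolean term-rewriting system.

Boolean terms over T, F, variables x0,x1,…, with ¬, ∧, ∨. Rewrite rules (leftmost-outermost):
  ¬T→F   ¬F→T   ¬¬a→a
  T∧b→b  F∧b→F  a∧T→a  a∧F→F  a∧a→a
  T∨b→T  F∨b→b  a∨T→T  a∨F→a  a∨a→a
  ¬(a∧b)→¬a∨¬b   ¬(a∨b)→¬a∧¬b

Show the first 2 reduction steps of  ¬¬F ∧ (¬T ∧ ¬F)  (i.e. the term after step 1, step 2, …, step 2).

Answer: after 2 steps: F

Working:
  start: ¬¬F ∧ (¬T ∧ ¬F)
  →1  F ∧ (¬T ∧ ¬F)
  →2  F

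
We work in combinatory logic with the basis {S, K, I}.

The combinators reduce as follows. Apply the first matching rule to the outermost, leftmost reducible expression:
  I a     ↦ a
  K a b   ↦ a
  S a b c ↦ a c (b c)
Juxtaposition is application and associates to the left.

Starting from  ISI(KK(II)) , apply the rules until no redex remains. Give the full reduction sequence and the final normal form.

  start: ISI(KK(II))
  →1  SI(KK(II))
  →2  SIK

Answer: normal form = SIK  (in 2 steps)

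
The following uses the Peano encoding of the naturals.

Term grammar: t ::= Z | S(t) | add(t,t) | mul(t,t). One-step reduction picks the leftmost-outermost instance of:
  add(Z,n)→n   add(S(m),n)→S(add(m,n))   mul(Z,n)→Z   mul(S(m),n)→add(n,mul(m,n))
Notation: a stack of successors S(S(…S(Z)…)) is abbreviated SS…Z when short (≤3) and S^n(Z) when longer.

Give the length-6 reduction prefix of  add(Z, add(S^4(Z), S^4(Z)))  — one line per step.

  start: add(Z, add(S^4(Z), S^4(Z)))
  step 1: add(S^4(Z), S^4(Z))
  step 2: S(add(SSSZ, S^4(Z)))
  step 3: S(S(add(SSZ, S^4(Z))))
  step 4: S(S(S(add(SZ, S^4(Z)))))
  step 5: S(S(S(S(add(Z, S^4(Z))))))
  step 6: S^8(Z)

Answer: after 6 steps: S^8(Z)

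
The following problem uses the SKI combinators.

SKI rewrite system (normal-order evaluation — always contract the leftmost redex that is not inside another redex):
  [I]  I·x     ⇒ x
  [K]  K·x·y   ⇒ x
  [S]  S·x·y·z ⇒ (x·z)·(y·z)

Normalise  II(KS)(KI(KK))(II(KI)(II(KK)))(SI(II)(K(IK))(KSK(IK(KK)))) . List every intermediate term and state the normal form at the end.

  start: II(KS)(KI(KK))(II(KI)(II(KK)))(SI(II)(K(IK))(KSK(IK(KK))))
  [1] I(KS)(KI(KK))(II(KI)(II(KK)))(SI(II)(K(IK))(KSK(IK(KK))))
  [2] KS(KI(KK))(II(KI)(II(KK)))(SI(II)(K(IK))(KSK(IK(KK))))
  [3] S(II(KI)(II(KK)))(SI(II)(K(IK))(KSK(IK(KK))))
  [4] S(I(KI)(II(KK)))(SI(II)(K(IK))(KSK(IK(KK))))
  [5] S(KI(II(KK)))(SI(II)(K(IK))(KSK(IK(KK))))
  [6] SI(SI(II)(K(IK))(KSK(IK(KK))))
  [7] SI(I(K(IK))(II(K(IK)))(KSK(IK(KK))))
  [8] SI(K(IK)(II(K(IK)))(KSK(IK(KK))))
  [9] SI(IK(KSK(IK(KK))))
  [10] SI(K(KSK(IK(KK))))
  [11] SI(K(S(IK(KK))))
  [12] SI(K(S(K(KK))))

Answer: normal form = SI(K(S(K(KK))))  (in 12 steps)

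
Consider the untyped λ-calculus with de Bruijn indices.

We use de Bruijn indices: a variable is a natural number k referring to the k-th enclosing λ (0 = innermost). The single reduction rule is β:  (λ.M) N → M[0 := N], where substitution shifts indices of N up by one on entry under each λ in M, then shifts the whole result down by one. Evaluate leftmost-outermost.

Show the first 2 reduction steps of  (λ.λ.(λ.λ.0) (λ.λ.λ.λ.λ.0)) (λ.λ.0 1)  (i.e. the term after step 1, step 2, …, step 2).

Answer: after 2 steps: λ.λ.0

Derivation:
  start: (λ.λ.(λ.λ.0) (λ.λ.λ.λ.λ.0)) (λ.λ.0 1)
  [1] λ.(λ.λ.0) (λ.λ.λ.λ.λ.0)
  [2] λ.λ.0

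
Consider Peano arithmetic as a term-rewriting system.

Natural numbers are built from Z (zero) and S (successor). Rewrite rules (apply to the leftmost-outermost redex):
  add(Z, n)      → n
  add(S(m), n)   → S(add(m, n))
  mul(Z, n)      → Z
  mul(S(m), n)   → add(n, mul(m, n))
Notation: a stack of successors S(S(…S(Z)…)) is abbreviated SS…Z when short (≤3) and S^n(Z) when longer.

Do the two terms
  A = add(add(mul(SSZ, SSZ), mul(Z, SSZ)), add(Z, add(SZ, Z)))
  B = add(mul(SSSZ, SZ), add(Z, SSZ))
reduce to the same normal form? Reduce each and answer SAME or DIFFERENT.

Answer: SAME — A ⇓ S^5(Z), B ⇓ S^5(Z)

Reduction:
Term A:
  start: add(add(mul(SSZ, SSZ), mul(Z, SSZ)), add(Z, add(SZ, Z)))
  step 1: add(add(add(SSZ, mul(SZ, SSZ)), mul(Z, SSZ)), add(Z, add(SZ, Z)))
  step 2: add(add(S(add(SZ, mul(SZ, SSZ))), mul(Z, SSZ)), add(Z, add(SZ, Z)))
  step 3: add(S(add(add(SZ, mul(SZ, SSZ)), mul(Z, SSZ))), add(Z, add(SZ, Z)))
  step 4: S(add(add(add(SZ, mul(SZ, SSZ)), mul(Z, SSZ)), add(Z, add(SZ, Z))))
  step 5: S(add(add(S(add(Z, mul(SZ, SSZ))), mul(Z, SSZ)), add(Z, add(SZ, Z))))
  step 6: S(add(S(add(add(Z, mul(SZ, SSZ)), mul(Z, SSZ))), add(Z, add(SZ, Z))))
  step 7: S(S(add(add(add(Z, mul(SZ, SSZ)), mul(Z, SSZ)), add(Z, add(SZ, Z)))))
  step 8: S(S(add(add(mul(SZ, SSZ), mul(Z, SSZ)), add(Z, add(SZ, Z)))))
  step 9: S(S(add(add(add(SSZ, mul(Z, SSZ)), mul(Z, SSZ)), add(Z, add(SZ, Z)))))
  step 10: S(S(add(add(S(add(SZ, mul(Z, SSZ))), mul(Z, SSZ)), add(Z, add(SZ, Z)))))
  step 11: S(S(add(S(add(add(SZ, mul(Z, SSZ)), mul(Z, SSZ))), add(Z, add(SZ, Z)))))
  step 12: S(S(S(add(add(add(SZ, mul(Z, SSZ)), mul(Z, SSZ)), add(Z, add(SZ, Z))))))
  step 13: S(S(S(add(add(S(add(Z, mul(Z, SSZ))), mul(Z, SSZ)), add(Z, add(SZ, Z))))))
  step 14: S(S(S(add(S(add(add(Z, mul(Z, SSZ)), mul(Z, SSZ))), add(Z, add(SZ, Z))))))
  step 15: S(S(S(S(add(add(add(Z, mul(Z, SSZ)), mul(Z, SSZ)), add(Z, add(SZ, Z)))))))
  step 16: S(S(S(S(add(add(mul(Z, SSZ), mul(Z, SSZ)), add(Z, add(SZ, Z)))))))
  step 17: S(S(S(S(add(add(Z, mul(Z, SSZ)), add(Z, add(SZ, Z)))))))
  step 18: S(S(S(S(add(mul(Z, SSZ), add(Z, add(SZ, Z)))))))
  step 19: S(S(S(S(add(Z, add(Z, add(SZ, Z)))))))
  step 20: S(S(S(S(add(Z, add(SZ, Z))))))
  step 21: S(S(S(S(add(SZ, Z)))))
  step 22: S(S(S(S(S(add(Z, Z))))))
  step 23: S^5(Z)

Term B:
  start: add(mul(SSSZ, SZ), add(Z, SSZ))
  step 1: add(add(SZ, mul(SSZ, SZ)), add(Z, SSZ))
  step 2: add(S(add(Z, mul(SSZ, SZ))), add(Z, SSZ))
  step 3: S(add(add(Z, mul(SSZ, SZ)), add(Z, SSZ)))
  step 4: S(add(mul(SSZ, SZ), add(Z, SSZ)))
  step 5: S(add(add(SZ, mul(SZ, SZ)), add(Z, SSZ)))
  step 6: S(add(S(add(Z, mul(SZ, SZ))), add(Z, SSZ)))
  step 7: S(S(add(add(Z, mul(SZ, SZ)), add(Z, SSZ))))
  step 8: S(S(add(mul(SZ, SZ), add(Z, SSZ))))
  step 9: S(S(add(add(SZ, mul(Z, SZ)), add(Z, SSZ))))
  step 10: S(S(add(S(add(Z, mul(Z, SZ))), add(Z, SSZ))))
  step 11: S(S(S(add(add(Z, mul(Z, SZ)), add(Z, SSZ)))))
  step 12: S(S(S(add(mul(Z, SZ), add(Z, SSZ)))))
  step 13: S(S(S(add(Z, add(Z, SSZ)))))
  step 14: S(S(S(add(Z, SSZ))))
  step 15: S^5(Z)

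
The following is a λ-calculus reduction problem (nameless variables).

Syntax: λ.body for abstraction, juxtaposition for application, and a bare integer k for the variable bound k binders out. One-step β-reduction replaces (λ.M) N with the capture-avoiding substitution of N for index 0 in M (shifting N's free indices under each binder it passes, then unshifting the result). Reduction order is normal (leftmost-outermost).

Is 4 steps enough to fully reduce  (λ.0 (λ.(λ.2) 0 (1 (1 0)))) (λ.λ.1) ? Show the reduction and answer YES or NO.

  start: (λ.0 (λ.(λ.2) 0 (1 (1 0)))) (λ.λ.1)
  →1  (λ.λ.1) (λ.(λ.λ.λ.1) 0 ((λ.λ.1) ((λ.λ.1) 0)))
  →2  λ.λ.(λ.λ.λ.1) 0 ((λ.λ.1) ((λ.λ.1) 0))
  →3  λ.λ.(λ.λ.1) ((λ.λ.1) ((λ.λ.1) 0))
  →4  λ.λ.λ.(λ.λ.1) ((λ.λ.1) 1)

Answer: NO — after 4 steps the term is λ.λ.λ.(λ.λ.1) ((λ.λ.1) 1), not yet normal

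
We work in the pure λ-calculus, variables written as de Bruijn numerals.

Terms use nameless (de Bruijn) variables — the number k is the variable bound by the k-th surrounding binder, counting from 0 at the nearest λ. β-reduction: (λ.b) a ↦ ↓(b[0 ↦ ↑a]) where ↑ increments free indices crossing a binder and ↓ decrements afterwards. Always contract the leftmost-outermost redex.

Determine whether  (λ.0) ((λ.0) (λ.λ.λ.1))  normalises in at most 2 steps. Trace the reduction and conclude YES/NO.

  start: (λ.0) ((λ.0) (λ.λ.λ.1))
  →1  (λ.0) (λ.λ.λ.1)
  →2  λ.λ.λ.1

Answer: YES — reaches normal form λ.λ.λ.1 in 2 ≤ 2 steps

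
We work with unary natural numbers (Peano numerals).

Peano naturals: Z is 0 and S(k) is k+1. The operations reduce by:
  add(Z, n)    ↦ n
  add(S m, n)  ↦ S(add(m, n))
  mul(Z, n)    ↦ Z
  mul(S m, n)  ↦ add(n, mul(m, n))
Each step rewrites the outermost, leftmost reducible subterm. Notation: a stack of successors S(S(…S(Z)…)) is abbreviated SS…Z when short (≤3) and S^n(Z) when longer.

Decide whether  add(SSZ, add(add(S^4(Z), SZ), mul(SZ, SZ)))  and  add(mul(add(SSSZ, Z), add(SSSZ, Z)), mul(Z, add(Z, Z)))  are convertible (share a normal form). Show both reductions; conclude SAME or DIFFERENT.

Answer: DIFFERENT — A ⇓ S^8(Z), B ⇓ S^9(Z)

Reduction:
Term A:
  start: add(SSZ, add(add(S^4(Z), SZ), mul(SZ, SZ)))
  →1  S(add(SZ, add(add(S^4(Z), SZ), mul(SZ, SZ))))
  →2  S(S(add(Z, add(add(S^4(Z), SZ), mul(SZ, SZ)))))
  →3  S(S(add(add(S^4(Z), SZ), mul(SZ, SZ))))
  →4  S(S(add(S(add(SSSZ, SZ)), mul(SZ, SZ))))
  →5  S(S(S(add(add(SSSZ, SZ), mul(SZ, SZ)))))
  →6  S(S(S(add(S(add(SSZ, SZ)), mul(SZ, SZ)))))
  →7  S(S(S(S(add(add(SSZ, SZ), mul(SZ, SZ))))))
  →8  S(S(S(S(add(S(add(SZ, SZ)), mul(SZ, SZ))))))
  →9  S(S(S(S(S(add(add(SZ, SZ), mul(SZ, SZ)))))))
  →10  S(S(S(S(S(add(S(add(Z, SZ)), mul(SZ, SZ)))))))
  →11  S(S(S(S(S(S(add(add(Z, SZ), mul(SZ, SZ))))))))
  →12  S(S(S(S(S(S(add(SZ, mul(SZ, SZ))))))))
  →13  S(S(S(S(S(S(S(add(Z, mul(SZ, SZ)))))))))
  →14  S(S(S(S(S(S(S(mul(SZ, SZ))))))))
  →15  S(S(S(S(S(S(S(add(SZ, mul(Z, SZ)))))))))
  →16  S(S(S(S(S(S(S(S(add(Z, mul(Z, SZ))))))))))
  →17  S(S(S(S(S(S(S(S(mul(Z, SZ)))))))))
  →18  S^8(Z)

Term B:
  start: add(mul(add(SSSZ, Z), add(SSSZ, Z)), mul(Z, add(Z, Z)))
  →1  add(mul(S(add(SSZ, Z)), add(SSSZ, Z)), mul(Z, add(Z, Z)))
  →2  add(add(add(SSSZ, Z), mul(add(SSZ, Z), add(SSSZ, Z))), mul(Z, add(Z, Z)))
  →3  add(add(S(add(SSZ, Z)), mul(add(SSZ, Z), add(SSSZ, Z))), mul(Z, add(Z, Z)))
  →4  add(S(add(add(SSZ, Z), mul(add(SSZ, Z), add(SSSZ, Z)))), mul(Z, add(Z, Z)))
  →5  S(add(add(add(SSZ, Z), mul(add(SSZ, Z), add(SSSZ, Z))), mul(Z, add(Z, Z))))
  →6  S(add(add(S(add(SZ, Z)), mul(add(SSZ, Z), add(SSSZ, Z))), mul(Z, add(Z, Z))))
  →7  S(add(S(add(add(SZ, Z), mul(add(SSZ, Z), add(SSSZ, Z)))), mul(Z, add(Z, Z))))
  →8  S(S(add(add(add(SZ, Z), mul(add(SSZ, Z), add(SSSZ, Z))), mul(Z, add(Z, Z)))))
  →9  S(S(add(add(S(add(Z, Z)), mul(add(SSZ, Z), add(SSSZ, Z))), mul(Z, add(Z, Z)))))
  →10  S(S(add(S(add(add(Z, Z), mul(add(SSZ, Z), add(SSSZ, Z)))), mul(Z, add(Z, Z)))))
  →11  S(S(S(add(add(add(Z, Z), mul(add(SSZ, Z), add(SSSZ, Z))), mul(Z, add(Z, Z))))))
  →12  S(S(S(add(add(Z, mul(add(SSZ, Z), add(SSSZ, Z))), mul(Z, add(Z, Z))))))
  →13  S(S(S(add(mul(add(SSZ, Z), add(SSSZ, Z)), mul(Z, add(Z, Z))))))
  →14  S(S(S(add(mul(S(add(SZ, Z)), add(SSSZ, Z)), mul(Z, add(Z, Z))))))
  →15  S(S(S(add(add(add(SSSZ, Z), mul(add(SZ, Z), add(SSSZ, Z))), mul(Z, add(Z, Z))))))
  →16  S(S(S(add(add(S(add(SSZ, Z)), mul(add(SZ, Z), add(SSSZ, Z))), mul(Z, add(Z, Z))))))
  →17  S(S(S(add(S(add(add(SSZ, Z), mul(add(SZ, Z), add(SSSZ, Z)))), mul(Z, add(Z, Z))))))
  →18  S(S(S(S(add(add(add(SSZ, Z), mul(add(SZ, Z), add(SSSZ, Z))), mul(Z, add(Z, Z)))))))
  →19  S(S(S(S(add(add(S(add(SZ, Z)), mul(add(SZ, Z), add(SSSZ, Z))), mul(Z, add(Z, Z)))))))
  →20  S(S(S(S(add(S(add(add(SZ, Z), mul(add(SZ, Z), add(SSSZ, Z)))), mul(Z, add(Z, Z)))))))
  →21  S(S(S(S(S(add(add(add(SZ, Z), mul(add(SZ, Z), add(SSSZ, Z))), mul(Z, add(Z, Z))))))))
  →22  S(S(S(S(S(add(add(S(add(Z, Z)), mul(add(SZ, Z), add(SSSZ, Z))), mul(Z, add(Z, Z))))))))
  →23  S(S(S(S(S(add(S(add(add(Z, Z), mul(add(SZ, Z), add(SSSZ, Z)))), mul(Z, add(Z, Z))))))))
  →24  S(S(S(S(S(S(add(add(add(Z, Z), mul(add(SZ, Z), add(SSSZ, Z))), mul(Z, add(Z, Z)))))))))
  →25  S(S(S(S(S(S(add(add(Z, mul(add(SZ, Z), add(SSSZ, Z))), mul(Z, add(Z, Z)))))))))
  →26  S(S(S(S(S(S(add(mul(add(SZ, Z), add(SSSZ, Z)), mul(Z, add(Z, Z)))))))))
  →27  S(S(S(S(S(S(add(mul(S(add(Z, Z)), add(SSSZ, Z)), mul(Z, add(Z, Z)))))))))
  →28  S(S(S(S(S(S(add(add(add(SSSZ, Z), mul(add(Z, Z), add(SSSZ, Z))), mul(Z, add(Z, Z)))))))))
  →29  S(S(S(S(S(S(add(add(S(add(SSZ, Z)), mul(add(Z, Z), add(SSSZ, Z))), mul(Z, add(Z, Z)))))))))
  →30  S(S(S(S(S(S(add(S(add(add(SSZ, Z), mul(add(Z, Z), add(SSSZ, Z)))), mul(Z, add(Z, Z)))))))))
  →31  S(S(S(S(S(S(S(add(add(add(SSZ, Z), mul(add(Z, Z), add(SSSZ, Z))), mul(Z, add(Z, Z))))))))))
  →32  S(S(S(S(S(S(S(add(add(S(add(SZ, Z)), mul(add(Z, Z), add(SSSZ, Z))), mul(Z, add(Z, Z))))))))))
  →33  S(S(S(S(S(S(S(add(S(add(add(SZ, Z), mul(add(Z, Z), add(SSSZ, Z)))), mul(Z, add(Z, Z))))))))))
  →34  S(S(S(S(S(S(S(S(add(add(add(SZ, Z), mul(add(Z, Z), add(SSSZ, Z))), mul(Z, add(Z, Z)))))))))))
  →35  S(S(S(S(S(S(S(S(add(add(S(add(Z, Z)), mul(add(Z, Z), add(SSSZ, Z))), mul(Z, add(Z, Z)))))))))))
  →36  S(S(S(S(S(S(S(S(add(S(add(add(Z, Z), mul(add(Z, Z), add(SSSZ, Z)))), mul(Z, add(Z, Z)))))))))))
  →37  S(S(S(S(S(S(S(S(S(add(add(add(Z, Z), mul(add(Z, Z), add(SSSZ, Z))), mul(Z, add(Z, Z))))))))))))
  →38  S(S(S(S(S(S(S(S(S(add(add(Z, mul(add(Z, Z), add(SSSZ, Z))), mul(Z, add(Z, Z))))))))))))
  →39  S(S(S(S(S(S(S(S(S(add(mul(add(Z, Z), add(SSSZ, Z)), mul(Z, add(Z, Z))))))))))))
  →40  S(S(S(S(S(S(S(S(S(add(mul(Z, add(SSSZ, Z)), mul(Z, add(Z, Z))))))))))))
  →41  S(S(S(S(S(S(S(S(S(add(Z, mul(Z, add(Z, Z))))))))))))
  →42  S(S(S(S(S(S(S(S(S(mul(Z, add(Z, Z)))))))))))
  →43  S^9(Z)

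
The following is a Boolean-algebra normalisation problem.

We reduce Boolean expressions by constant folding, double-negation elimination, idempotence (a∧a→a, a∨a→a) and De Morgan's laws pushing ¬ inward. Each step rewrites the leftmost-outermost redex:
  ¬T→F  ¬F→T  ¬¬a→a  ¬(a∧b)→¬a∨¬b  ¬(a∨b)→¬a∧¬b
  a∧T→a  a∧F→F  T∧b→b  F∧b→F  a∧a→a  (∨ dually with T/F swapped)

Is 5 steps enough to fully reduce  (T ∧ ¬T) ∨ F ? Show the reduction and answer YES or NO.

  start: (T ∧ ¬T) ∨ F
  [1] T ∧ ¬T
  [2] ¬T
  [3] F

Answer: YES — reaches normal form F in 3 ≤ 5 steps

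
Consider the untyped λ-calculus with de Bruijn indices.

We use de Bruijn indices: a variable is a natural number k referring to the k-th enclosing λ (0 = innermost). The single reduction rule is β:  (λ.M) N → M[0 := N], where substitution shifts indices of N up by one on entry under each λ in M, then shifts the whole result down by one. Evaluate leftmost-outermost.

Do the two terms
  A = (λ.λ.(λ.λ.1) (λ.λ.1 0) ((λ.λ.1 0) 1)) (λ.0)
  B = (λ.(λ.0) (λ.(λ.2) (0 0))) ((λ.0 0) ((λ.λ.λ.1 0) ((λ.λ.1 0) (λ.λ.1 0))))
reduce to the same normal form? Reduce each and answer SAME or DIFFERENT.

Answer: SAME — A ⇓ λ.λ.λ.1 0, B ⇓ λ.λ.λ.1 0

Working:
Term A:
  start: (λ.λ.(λ.λ.1) (λ.λ.1 0) ((λ.λ.1 0) 1)) (λ.0)
  →1  λ.(λ.λ.1) (λ.λ.1 0) ((λ.λ.1 0) (λ.0))
  →2  λ.(λ.λ.λ.1 0) ((λ.λ.1 0) (λ.0))
  →3  λ.λ.λ.1 0

Term B:
  start: (λ.(λ.0) (λ.(λ.2) (0 0))) ((λ.0 0) ((λ.λ.λ.1 0) ((λ.λ.1 0) (λ.λ.1 0))))
  →1  (λ.0) (λ.(λ.(λ.0 0) ((λ.λ.λ.1 0) ((λ.λ.1 0) (λ.λ.1 0)))) (0 0))
  →2  λ.(λ.(λ.0 0) ((λ.λ.λ.1 0) ((λ.λ.1 0) (λ.λ.1 0)))) (0 0)
  →3  λ.(λ.0 0) ((λ.λ.λ.1 0) ((λ.λ.1 0) (λ.λ.1 0)))
  →4  λ.(λ.λ.λ.1 0) ((λ.λ.1 0) (λ.λ.1 0)) ((λ.λ.λ.1 0) ((λ.λ.1 0) (λ.λ.1 0)))
  →5  λ.(λ.λ.1 0) ((λ.λ.λ.1 0) ((λ.λ.1 0) (λ.λ.1 0)))
  →6  λ.λ.(λ.λ.λ.1 0) ((λ.λ.1 0) (λ.λ.1 0)) 0
  →7  λ.λ.(λ.λ.1 0) 0
  →8  λ.λ.λ.1 0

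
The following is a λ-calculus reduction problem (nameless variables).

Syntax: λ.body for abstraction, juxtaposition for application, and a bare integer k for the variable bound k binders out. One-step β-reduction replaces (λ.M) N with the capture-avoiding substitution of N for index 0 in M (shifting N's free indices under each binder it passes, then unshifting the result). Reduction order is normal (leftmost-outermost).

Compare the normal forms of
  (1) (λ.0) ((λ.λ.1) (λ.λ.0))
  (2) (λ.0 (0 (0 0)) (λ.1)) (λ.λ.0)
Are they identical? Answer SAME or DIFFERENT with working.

Answer: SAME — A ⇓ λ.λ.λ.0, B ⇓ λ.λ.λ.0

Reduction:
Term A:
  start: (λ.0) ((λ.λ.1) (λ.λ.0))
  step 1: (λ.λ.1) (λ.λ.0)
  step 2: λ.λ.λ.0

Term B:
  start: (λ.0 (0 (0 0)) (λ.1)) (λ.λ.0)
  step 1: (λ.λ.0) ((λ.λ.0) ((λ.λ.0) (λ.λ.0))) (λ.λ.λ.0)
  step 2: (λ.0) (λ.λ.λ.0)
  step 3: λ.λ.λ.0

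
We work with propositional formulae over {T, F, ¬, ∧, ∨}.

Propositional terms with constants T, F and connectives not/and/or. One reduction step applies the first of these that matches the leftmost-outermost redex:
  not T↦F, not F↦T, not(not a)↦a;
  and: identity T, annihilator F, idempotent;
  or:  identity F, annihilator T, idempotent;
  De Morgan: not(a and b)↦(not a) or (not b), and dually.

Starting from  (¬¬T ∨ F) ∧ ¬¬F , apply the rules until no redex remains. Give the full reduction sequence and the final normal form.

Answer: normal form = F  (in 4 steps)

Derivation:
  start: (¬¬T ∨ F) ∧ ¬¬F
  step 1: ¬¬T ∧ ¬¬F
  step 2: T ∧ ¬¬F
  step 3: ¬¬F
  step 4: F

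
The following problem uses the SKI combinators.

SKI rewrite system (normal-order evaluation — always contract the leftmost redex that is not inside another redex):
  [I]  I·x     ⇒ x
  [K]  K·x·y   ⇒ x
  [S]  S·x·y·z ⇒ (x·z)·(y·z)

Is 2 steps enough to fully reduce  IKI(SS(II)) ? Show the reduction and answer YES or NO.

Answer: YES — reaches normal form I in 2 ≤ 2 steps

Working:
  start: IKI(SS(II))
  step 1: KI(SS(II))
  step 2: I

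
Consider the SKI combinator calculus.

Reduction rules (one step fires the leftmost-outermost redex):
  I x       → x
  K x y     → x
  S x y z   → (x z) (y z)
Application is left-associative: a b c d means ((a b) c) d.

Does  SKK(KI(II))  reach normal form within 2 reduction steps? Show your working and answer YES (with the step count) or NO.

Answer: NO — after 2 steps the term is KI(II), not yet normal

Working:
  start: SKK(KI(II))
  [1] K(KI(II))(K(KI(II)))
  [2] KI(II)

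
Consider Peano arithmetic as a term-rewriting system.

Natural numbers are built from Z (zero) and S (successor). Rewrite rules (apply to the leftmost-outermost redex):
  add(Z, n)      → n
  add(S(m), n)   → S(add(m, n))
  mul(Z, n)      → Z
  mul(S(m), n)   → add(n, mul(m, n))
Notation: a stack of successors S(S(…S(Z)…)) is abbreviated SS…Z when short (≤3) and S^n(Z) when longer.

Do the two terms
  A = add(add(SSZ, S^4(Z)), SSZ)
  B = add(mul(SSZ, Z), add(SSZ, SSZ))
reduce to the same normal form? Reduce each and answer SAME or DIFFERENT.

Answer: DIFFERENT — A ⇓ S^8(Z), B ⇓ S^4(Z)

Working:
Term A:
  start: add(add(SSZ, S^4(Z)), SSZ)
  step 1: add(S(add(SZ, S^4(Z))), SSZ)
  step 2: S(add(add(SZ, S^4(Z)), SSZ))
  step 3: S(add(S(add(Z, S^4(Z))), SSZ))
  step 4: S(S(add(add(Z, S^4(Z)), SSZ)))
  step 5: S(S(add(S^4(Z), SSZ)))
  step 6: S(S(S(add(SSSZ, SSZ))))
  step 7: S(S(S(S(add(SSZ, SSZ)))))
  step 8: S(S(S(S(S(add(SZ, SSZ))))))
  step 9: S(S(S(S(S(S(add(Z, SSZ)))))))
  step 10: S^8(Z)

Term B:
  start: add(mul(SSZ, Z), add(SSZ, SSZ))
  step 1: add(add(Z, mul(SZ, Z)), add(SSZ, SSZ))
  step 2: add(mul(SZ, Z), add(SSZ, SSZ))
  step 3: add(add(Z, mul(Z, Z)), add(SSZ, SSZ))
  step 4: add(mul(Z, Z), add(SSZ, SSZ))
  step 5: add(Z, add(SSZ, SSZ))
  step 6: add(SSZ, SSZ)
  step 7: S(add(SZ, SSZ))
  step 8: S(S(add(Z, SSZ)))
  step 9: S^4(Z)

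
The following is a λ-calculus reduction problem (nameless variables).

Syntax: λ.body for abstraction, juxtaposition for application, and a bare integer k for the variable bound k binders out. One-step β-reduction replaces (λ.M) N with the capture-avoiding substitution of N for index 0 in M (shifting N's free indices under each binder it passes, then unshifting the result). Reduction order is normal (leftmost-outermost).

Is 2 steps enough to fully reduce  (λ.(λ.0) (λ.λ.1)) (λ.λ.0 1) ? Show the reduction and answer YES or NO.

  start: (λ.(λ.0) (λ.λ.1)) (λ.λ.0 1)
  →1  (λ.0) (λ.λ.1)
  →2  λ.λ.1

Answer: YES — reaches normal form λ.λ.1 in 2 ≤ 2 steps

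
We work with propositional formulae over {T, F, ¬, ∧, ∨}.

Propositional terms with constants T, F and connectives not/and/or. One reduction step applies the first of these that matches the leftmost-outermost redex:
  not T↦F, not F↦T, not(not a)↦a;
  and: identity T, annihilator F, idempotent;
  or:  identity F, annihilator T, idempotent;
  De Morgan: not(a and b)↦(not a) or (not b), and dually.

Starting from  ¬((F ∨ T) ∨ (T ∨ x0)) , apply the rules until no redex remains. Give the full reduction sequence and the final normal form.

  start: ¬((F ∨ T) ∨ (T ∨ x0))
  step 1: ¬(F ∨ T) ∧ ¬(T ∨ x0)
  step 2: (¬F ∧ ¬T) ∧ ¬(T ∨ x0)
  step 3: (T ∧ ¬T) ∧ ¬(T ∨ x0)
  step 4: ¬T ∧ ¬(T ∨ x0)
  step 5: F ∧ ¬(T ∨ x0)
  step 6: F

Answer: normal form = F  (in 6 steps)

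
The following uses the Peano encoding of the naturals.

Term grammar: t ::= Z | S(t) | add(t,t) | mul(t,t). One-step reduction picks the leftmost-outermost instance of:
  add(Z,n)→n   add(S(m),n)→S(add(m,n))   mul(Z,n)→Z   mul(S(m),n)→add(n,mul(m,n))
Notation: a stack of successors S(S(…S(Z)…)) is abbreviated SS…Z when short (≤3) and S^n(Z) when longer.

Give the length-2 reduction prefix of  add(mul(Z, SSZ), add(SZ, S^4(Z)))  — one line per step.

  start: add(mul(Z, SSZ), add(SZ, S^4(Z)))
  step 1: add(Z, add(SZ, S^4(Z)))
  step 2: add(SZ, S^4(Z))

Answer: after 2 steps: add(SZ, S^4(Z))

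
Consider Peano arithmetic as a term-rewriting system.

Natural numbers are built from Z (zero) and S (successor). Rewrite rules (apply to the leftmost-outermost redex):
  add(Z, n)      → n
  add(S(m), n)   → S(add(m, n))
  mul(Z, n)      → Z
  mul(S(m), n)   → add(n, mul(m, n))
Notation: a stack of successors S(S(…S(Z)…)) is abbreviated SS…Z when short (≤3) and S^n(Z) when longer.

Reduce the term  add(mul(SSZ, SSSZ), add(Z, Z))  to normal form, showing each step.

  start: add(mul(SSZ, SSSZ), add(Z, Z))
  [1] add(add(SSSZ, mul(SZ, SSSZ)), add(Z, Z))
  [2] add(S(add(SSZ, mul(SZ, SSSZ))), add(Z, Z))
  [3] S(add(add(SSZ, mul(SZ, SSSZ)), add(Z, Z)))
  [4] S(add(S(add(SZ, mul(SZ, SSSZ))), add(Z, Z)))
  [5] S(S(add(add(SZ, mul(SZ, SSSZ)), add(Z, Z))))
  [6] S(S(add(S(add(Z, mul(SZ, SSSZ))), add(Z, Z))))
  [7] S(S(S(add(add(Z, mul(SZ, SSSZ)), add(Z, Z)))))
  [8] S(S(S(add(mul(SZ, SSSZ), add(Z, Z)))))
  [9] S(S(S(add(add(SSSZ, mul(Z, SSSZ)), add(Z, Z)))))
  [10] S(S(S(add(S(add(SSZ, mul(Z, SSSZ))), add(Z, Z)))))
  [11] S(S(S(S(add(add(SSZ, mul(Z, SSSZ)), add(Z, Z))))))
  [12] S(S(S(S(add(S(add(SZ, mul(Z, SSSZ))), add(Z, Z))))))
  [13] S(S(S(S(S(add(add(SZ, mul(Z, SSSZ)), add(Z, Z)))))))
  [14] S(S(S(S(S(add(S(add(Z, mul(Z, SSSZ))), add(Z, Z)))))))
  [15] S(S(S(S(S(S(add(add(Z, mul(Z, SSSZ)), add(Z, Z))))))))
  [16] S(S(S(S(S(S(add(mul(Z, SSSZ), add(Z, Z))))))))
  [17] S(S(S(S(S(S(add(Z, add(Z, Z))))))))
  [18] S(S(S(S(S(S(add(Z, Z)))))))
  [19] S^6(Z)

Answer: normal form = S^6(Z)  (in 19 steps)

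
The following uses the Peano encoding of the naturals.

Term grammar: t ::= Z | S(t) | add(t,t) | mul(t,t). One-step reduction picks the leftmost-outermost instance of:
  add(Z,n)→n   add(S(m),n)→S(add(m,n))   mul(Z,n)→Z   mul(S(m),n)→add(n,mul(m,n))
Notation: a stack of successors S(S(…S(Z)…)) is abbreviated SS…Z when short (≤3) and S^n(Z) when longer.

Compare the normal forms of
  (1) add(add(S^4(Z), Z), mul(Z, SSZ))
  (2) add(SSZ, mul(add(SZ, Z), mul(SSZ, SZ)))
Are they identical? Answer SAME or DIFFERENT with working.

Term A:
  start: add(add(S^4(Z), Z), mul(Z, SSZ))
  [1] add(S(add(SSSZ, Z)), mul(Z, SSZ))
  [2] S(add(add(SSSZ, Z), mul(Z, SSZ)))
  [3] S(add(S(add(SSZ, Z)), mul(Z, SSZ)))
  [4] S(S(add(add(SSZ, Z), mul(Z, SSZ))))
  [5] S(S(add(S(add(SZ, Z)), mul(Z, SSZ))))
  [6] S(S(S(add(add(SZ, Z), mul(Z, SSZ)))))
  [7] S(S(S(add(S(add(Z, Z)), mul(Z, SSZ)))))
  [8] S(S(S(S(add(add(Z, Z), mul(Z, SSZ))))))
  [9] S(S(S(S(add(Z, mul(Z, SSZ))))))
  [10] S(S(S(S(mul(Z, SSZ)))))
  [11] S^4(Z)

Term B:
  start: add(SSZ, mul(add(SZ, Z), mul(SSZ, SZ)))
  [1] S(add(SZ, mul(add(SZ, Z), mul(SSZ, SZ))))
  [2] S(S(add(Z, mul(add(SZ, Z), mul(SSZ, SZ)))))
  [3] S(S(mul(add(SZ, Z), mul(SSZ, SZ))))
  [4] S(S(mul(S(add(Z, Z)), mul(SSZ, SZ))))
  [5] S(S(add(mul(SSZ, SZ), mul(add(Z, Z), mul(SSZ, SZ)))))
  [6] S(S(add(add(SZ, mul(SZ, SZ)), mul(add(Z, Z), mul(SSZ, SZ)))))
  [7] S(S(add(S(add(Z, mul(SZ, SZ))), mul(add(Z, Z), mul(SSZ, SZ)))))
  [8] S(S(S(add(add(Z, mul(SZ, SZ)), mul(add(Z, Z), mul(SSZ, SZ))))))
  [9] S(S(S(add(mul(SZ, SZ), mul(add(Z, Z), mul(SSZ, SZ))))))
  [10] S(S(S(add(add(SZ, mul(Z, SZ)), mul(add(Z, Z), mul(SSZ, SZ))))))
  [11] S(S(S(add(S(add(Z, mul(Z, SZ))), mul(add(Z, Z), mul(SSZ, SZ))))))
  [12] S(S(S(S(add(add(Z, mul(Z, SZ)), mul(add(Z, Z), mul(SSZ, SZ)))))))
  [13] S(S(S(S(add(mul(Z, SZ), mul(add(Z, Z), mul(SSZ, SZ)))))))
  [14] S(S(S(S(add(Z, mul(add(Z, Z), mul(SSZ, SZ)))))))
  [15] S(S(S(S(mul(add(Z, Z), mul(SSZ, SZ))))))
  [16] S(S(S(S(mul(Z, mul(SSZ, SZ))))))
  [17] S^4(Z)

Answer: SAME — A ⇓ S^4(Z), B ⇓ S^4(Z)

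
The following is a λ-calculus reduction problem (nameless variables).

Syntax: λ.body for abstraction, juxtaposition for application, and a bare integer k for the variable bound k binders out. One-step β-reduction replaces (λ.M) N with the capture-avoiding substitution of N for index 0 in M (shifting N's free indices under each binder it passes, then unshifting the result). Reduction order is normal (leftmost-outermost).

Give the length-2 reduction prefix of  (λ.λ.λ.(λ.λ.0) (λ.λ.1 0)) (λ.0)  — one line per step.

  start: (λ.λ.λ.(λ.λ.0) (λ.λ.1 0)) (λ.0)
  →1  λ.λ.(λ.λ.0) (λ.λ.1 0)
  →2  λ.λ.λ.0

Answer: after 2 steps: λ.λ.λ.0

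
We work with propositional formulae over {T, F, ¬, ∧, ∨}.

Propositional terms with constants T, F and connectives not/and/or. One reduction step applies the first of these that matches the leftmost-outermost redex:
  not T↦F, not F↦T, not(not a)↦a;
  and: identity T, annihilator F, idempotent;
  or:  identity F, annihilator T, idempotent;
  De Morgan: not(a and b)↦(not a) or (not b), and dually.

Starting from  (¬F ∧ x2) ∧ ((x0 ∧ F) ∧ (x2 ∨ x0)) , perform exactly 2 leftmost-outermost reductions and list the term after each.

Answer: after 2 steps: x2 ∧ ((x0 ∧ F) ∧ (x2 ∨ x0))

Derivation:
  start: (¬F ∧ x2) ∧ ((x0 ∧ F) ∧ (x2 ∨ x0))
  →1  (T ∧ x2) ∧ ((x0 ∧ F) ∧ (x2 ∨ x0))
  →2  x2 ∧ ((x0 ∧ F) ∧ (x2 ∨ x0))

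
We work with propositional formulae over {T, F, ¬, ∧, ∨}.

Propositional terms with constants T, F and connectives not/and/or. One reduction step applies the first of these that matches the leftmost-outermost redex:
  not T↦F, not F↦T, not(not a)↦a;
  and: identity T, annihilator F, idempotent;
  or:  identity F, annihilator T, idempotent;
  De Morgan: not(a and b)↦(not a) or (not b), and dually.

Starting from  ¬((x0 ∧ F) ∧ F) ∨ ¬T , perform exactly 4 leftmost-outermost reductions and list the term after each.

  start: ¬((x0 ∧ F) ∧ F) ∨ ¬T
  →1  (¬(x0 ∧ F) ∨ ¬F) ∨ ¬T
  →2  ((¬x0 ∨ ¬F) ∨ ¬F) ∨ ¬T
  →3  ((¬x0 ∨ T) ∨ ¬F) ∨ ¬T
  →4  (T ∨ ¬F) ∨ ¬T

Answer: after 4 steps: (T ∨ ¬F) ∨ ¬T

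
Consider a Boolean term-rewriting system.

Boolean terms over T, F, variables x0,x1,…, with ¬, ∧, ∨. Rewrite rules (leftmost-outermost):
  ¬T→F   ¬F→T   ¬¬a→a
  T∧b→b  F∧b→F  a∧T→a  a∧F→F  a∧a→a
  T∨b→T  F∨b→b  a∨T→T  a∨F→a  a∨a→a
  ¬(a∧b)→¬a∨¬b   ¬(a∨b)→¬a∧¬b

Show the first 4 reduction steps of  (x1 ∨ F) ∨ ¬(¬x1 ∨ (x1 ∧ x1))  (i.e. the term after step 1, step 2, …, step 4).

Answer: after 4 steps: x1 ∨ (x1 ∧ (¬x1 ∨ ¬x1))

Derivation:
  start: (x1 ∨ F) ∨ ¬(¬x1 ∨ (x1 ∧ x1))
  →1  x1 ∨ ¬(¬x1 ∨ (x1 ∧ x1))
  →2  x1 ∨ (¬¬x1 ∧ ¬(x1 ∧ x1))
  →3  x1 ∨ (x1 ∧ ¬(x1 ∧ x1))
  →4  x1 ∨ (x1 ∧ (¬x1 ∨ ¬x1))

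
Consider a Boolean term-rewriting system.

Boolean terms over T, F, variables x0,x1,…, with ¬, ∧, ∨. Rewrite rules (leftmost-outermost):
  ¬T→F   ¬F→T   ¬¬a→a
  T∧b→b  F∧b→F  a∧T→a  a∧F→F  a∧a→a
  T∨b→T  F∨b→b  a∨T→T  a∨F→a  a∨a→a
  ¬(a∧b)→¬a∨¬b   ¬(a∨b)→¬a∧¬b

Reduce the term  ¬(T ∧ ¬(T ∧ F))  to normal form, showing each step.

Answer: normal form = F  (in 5 steps)

Derivation:
  start: ¬(T ∧ ¬(T ∧ F))
  [1] ¬T ∨ ¬¬(T ∧ F)
  [2] F ∨ ¬¬(T ∧ F)
  [3] ¬¬(T ∧ F)
  [4] T ∧ F
  [5] F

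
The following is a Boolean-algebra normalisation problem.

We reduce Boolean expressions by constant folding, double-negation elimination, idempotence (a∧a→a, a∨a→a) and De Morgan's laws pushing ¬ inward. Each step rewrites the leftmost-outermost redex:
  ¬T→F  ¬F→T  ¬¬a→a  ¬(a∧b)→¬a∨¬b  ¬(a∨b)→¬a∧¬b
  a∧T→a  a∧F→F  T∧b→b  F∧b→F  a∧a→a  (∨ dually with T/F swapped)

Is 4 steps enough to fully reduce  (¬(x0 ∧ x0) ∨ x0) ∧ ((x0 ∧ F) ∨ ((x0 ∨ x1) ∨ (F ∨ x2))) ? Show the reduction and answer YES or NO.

Answer: NO — after 4 steps the term is (¬x0 ∨ x0) ∧ ((x0 ∨ x1) ∨ (F ∨ x2)), not yet normal

Reduction:
  start: (¬(x0 ∧ x0) ∨ x0) ∧ ((x0 ∧ F) ∨ ((x0 ∨ x1) ∨ (F ∨ x2)))
  →1  ((¬x0 ∨ ¬x0) ∨ x0) ∧ ((x0 ∧ F) ∨ ((x0 ∨ x1) ∨ (F ∨ x2)))
  →2  (¬x0 ∨ x0) ∧ ((x0 ∧ F) ∨ ((x0 ∨ x1) ∨ (F ∨ x2)))
  →3  (¬x0 ∨ x0) ∧ (F ∨ ((x0 ∨ x1) ∨ (F ∨ x2)))
  →4  (¬x0 ∨ x0) ∧ ((x0 ∨ x1) ∨ (F ∨ x2))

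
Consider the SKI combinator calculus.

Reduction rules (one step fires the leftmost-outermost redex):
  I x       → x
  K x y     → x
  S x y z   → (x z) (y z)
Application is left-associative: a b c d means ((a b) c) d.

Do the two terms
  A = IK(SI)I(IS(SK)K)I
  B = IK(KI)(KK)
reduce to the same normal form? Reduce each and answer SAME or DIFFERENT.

Term A:
  start: IK(SI)I(IS(SK)K)I
  step 1: K(SI)I(IS(SK)K)I
  step 2: SI(IS(SK)K)I
  step 3: II(IS(SK)KI)
  step 4: I(IS(SK)KI)
  step 5: IS(SK)KI
  step 6: S(SK)KI
  step 7: SKI(KI)
  step 8: K(KI)(I(KI))
  step 9: KI

Term B:
  start: IK(KI)(KK)
  step 1: K(KI)(KK)
  step 2: KI

Answer: SAME — A ⇓ KI, B ⇓ KI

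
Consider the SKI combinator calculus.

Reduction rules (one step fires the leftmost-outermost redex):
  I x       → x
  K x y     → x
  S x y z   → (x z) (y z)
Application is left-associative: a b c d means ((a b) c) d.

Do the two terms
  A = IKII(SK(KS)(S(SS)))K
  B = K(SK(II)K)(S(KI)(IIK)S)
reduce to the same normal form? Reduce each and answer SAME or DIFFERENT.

Answer: DIFFERENT — A ⇓ S(SS)K, B ⇓ K

Derivation:
Term A:
  start: IKII(SK(KS)(S(SS)))K
  step 1: KII(SK(KS)(S(SS)))K
  step 2: I(SK(KS)(S(SS)))K
  step 3: SK(KS)(S(SS))K
  step 4: K(S(SS))(KS(S(SS)))K
  step 5: S(SS)K

Term B:
  start: K(SK(II)K)(S(KI)(IIK)S)
  step 1: SK(II)K
  step 2: KK(IIK)
  step 3: K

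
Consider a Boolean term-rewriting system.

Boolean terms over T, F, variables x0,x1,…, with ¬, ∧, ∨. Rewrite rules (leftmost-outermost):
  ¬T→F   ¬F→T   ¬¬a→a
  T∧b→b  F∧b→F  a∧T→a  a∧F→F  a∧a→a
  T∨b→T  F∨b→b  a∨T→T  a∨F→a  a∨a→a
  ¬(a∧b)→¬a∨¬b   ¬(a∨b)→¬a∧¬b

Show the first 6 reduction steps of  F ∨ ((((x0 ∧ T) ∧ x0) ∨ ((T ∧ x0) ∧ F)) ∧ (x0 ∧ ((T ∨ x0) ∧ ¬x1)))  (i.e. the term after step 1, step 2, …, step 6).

Answer: after 6 steps: x0 ∧ (x0 ∧ (T ∧ ¬x1))

Derivation:
  start: F ∨ ((((x0 ∧ T) ∧ x0) ∨ ((T ∧ x0) ∧ F)) ∧ (x0 ∧ ((T ∨ x0) ∧ ¬x1)))
  →1  (((x0 ∧ T) ∧ x0) ∨ ((T ∧ x0) ∧ F)) ∧ (x0 ∧ ((T ∨ x0) ∧ ¬x1))
  →2  ((x0 ∧ x0) ∨ ((T ∧ x0) ∧ F)) ∧ (x0 ∧ ((T ∨ x0) ∧ ¬x1))
  →3  (x0 ∨ ((T ∧ x0) ∧ F)) ∧ (x0 ∧ ((T ∨ x0) ∧ ¬x1))
  →4  (x0 ∨ F) ∧ (x0 ∧ ((T ∨ x0) ∧ ¬x1))
  →5  x0 ∧ (x0 ∧ ((T ∨ x0) ∧ ¬x1))
  →6  x0 ∧ (x0 ∧ (T ∧ ¬x1))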